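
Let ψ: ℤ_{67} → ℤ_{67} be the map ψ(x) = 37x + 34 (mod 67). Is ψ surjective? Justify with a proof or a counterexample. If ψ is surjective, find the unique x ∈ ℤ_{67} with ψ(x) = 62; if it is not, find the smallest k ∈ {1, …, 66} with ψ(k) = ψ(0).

Since gcd(37, 67) = 1, 37 is invertible modulo 67. Euclid's algorithm: 67 = 1·37 + 30, 37 = 1·30 + 7, 30 = 4·7 + 2, 7 = 3·2 + 1; back-substituting gives 1 = 29·37 − 16·67, so 37⁻¹ ≡ 29 (mod 67).
Then y ↦ 29(y − 34) is a two-sided inverse to ψ, so every y ∈ ℤ_{67} has a preimage.
Hence ψ is surjective.
Since ψ is surjective, we compute ψ⁻¹(62): solve 37x + 34 ≡ 62 (mod 67), i.e. 37x ≡ 28 (mod 67).
Multiplying by 37⁻¹ = 29 gives x ≡ 29·28 = 812 = 12·67 + 8 ≡ 8 (mod 67).
Check: ψ(8) = 37·8 + 34 = 330 = 4·67 + 62 ≡ 62 (mod 67).

8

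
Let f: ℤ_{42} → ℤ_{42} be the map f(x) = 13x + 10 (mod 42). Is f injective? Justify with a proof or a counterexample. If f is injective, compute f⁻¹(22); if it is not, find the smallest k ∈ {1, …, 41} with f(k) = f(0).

Recall that f is injective if f(x_1) = f(x_2) implies x_1 = x_2.
Suppose f(x_1) = f(x_2) in ℤ_{42}. Then 13x_1 + 10 ≡ 13x_2 + 10 (mod 42), hence 13(x_1 − x_2) ≡ 0 (mod 42).
Since gcd(13, 42) = 1, 13 is invertible modulo 42, hence x_1 − x_2 ≡ 0 (mod 42), i.e. x_1 = x_2.
So f is injective.
We now compute 13⁻¹ mod 42 explicitly. Euclid's algorithm: 42 = 3·13 + 3, 13 = 4·3 + 1; back-substituting gives 1 = 13·13 − 4·42, so 13⁻¹ ≡ 13 (mod 42).
Since f is injective, we find f⁻¹(22): we need 13x ≡ 22 − 10 ≡ 12 (mod 42). Using 13⁻¹ = 13: x ≡ 13·12 = 156 = 3·42 + 30, so x = 30.
Check: f(30) = 13·30 + 10 = 400 = 9·42 + 22 ≡ 22 (mod 42).

30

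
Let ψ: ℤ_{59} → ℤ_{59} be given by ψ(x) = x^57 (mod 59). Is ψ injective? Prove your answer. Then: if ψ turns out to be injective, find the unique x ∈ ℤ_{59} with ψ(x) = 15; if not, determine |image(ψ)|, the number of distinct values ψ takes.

4

Since 59 is prime, the nonzero elements of ℤ_{59} form a cyclic group of order 58.
As gcd(57, 58) = 1, raising to the 57th power is a bijection on this group: if u^57 ≡ v^57 then (uv^{−1})^57 = 1, and the only element of order dividing gcd(57, 58) = 1 is 1, so u = v.
With ψ(0) = 0 this makes ψ injective on all of ℤ_{59}, hence bijective (finite equal-size domain and codomain). In particular ψ is injective.
Since ψ is injective, we find the preimage of 15. The inverse of x ↦ x^57 on (ℤ_{59})^× is x ↦ x^57, because 57·57 = 3249 = 56·58 + 1 ≡ 1 (mod 58) and x^{58} = 1 for x ≠ 0 (Fermat). So ψ⁻¹(15) = 15^57 mod 59.
Repeated squaring mod 59: 15^1 ≡ 15, 15^2 ≡ 15² = 225 ≡ 48, 15^4 ≡ 48² = 2304 ≡ 3, 15^8 ≡ 3² = 9, 15^16 ≡ 9² = 81 ≡ 22, 15^32 ≡ 22² = 484 ≡ 12. Since 57 = 32 + 16 + 8 + 1, 15^57 ≡ 12·22·9·15: 12·22 = 264 ≡ 28, then 28·9 = 252 ≡ 16, then 16·15 = 240 ≡ 4. So 15^57 ≡ 4 (mod 59).
Hence ψ⁻¹(15) = 4.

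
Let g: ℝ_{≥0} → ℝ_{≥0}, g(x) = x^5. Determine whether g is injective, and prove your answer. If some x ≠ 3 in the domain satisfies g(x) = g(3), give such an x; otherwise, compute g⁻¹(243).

3

On ℝ_{≥0}, x ↦ x^5 is strictly increasing, so g(x_1) = g(x_2) forces x_1 = x_2. Hence g is injective.
Since x ↦ x^5 is strictly increasing on ℝ_{≥0}, it is injective there, so no x ≠ 3 in the domain has g(x) = g(3). We therefore compute g⁻¹(243) = 243^{1/5} = 3 (indeed 3^5 = 243).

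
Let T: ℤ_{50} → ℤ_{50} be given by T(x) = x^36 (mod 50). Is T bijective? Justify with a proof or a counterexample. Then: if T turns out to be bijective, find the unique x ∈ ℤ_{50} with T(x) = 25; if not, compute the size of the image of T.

T(1) = 1^36 = 1.
T(7): Repeated squaring mod 50: 7^1 ≡ 7, 7^2 ≡ 7² = 49, 7^4 ≡ 49² = 2401 ≡ 1, 7^8 ≡ 1² = 1, 7^16 ≡ 1² = 1, 7^32 ≡ 1² = 1. Since 36 = 32 + 4, 7^36 ≡ 1·1: 1·1 = 1. So 7^36 ≡ 1 (mod 50).
So T(1) = T(7) = 1 while 1 ≠ 7, hence T is not injective, hence not bijective.
Since T is not bijective, we determine |image(T)|. Computing x^36 mod 50 for each x (by repeated squaring, reducing mod 50 at every step), the values T(0), T(1), …, T(49) are: 0, 1, 36, 21, 46, 25, 6, 1, 6, 41, 0, 11, 16, 41, 36, 25, 16, 31, 26, 31, 0, 21, 46, 11, 26, 25, 26, 11, 46, 21, 0, 31, 26, 31, 16, 25, 36, 41, 16, 11, 0, 41, 6, 1, 6, 25, 46, 21, 36, 1.
The distinct values are {0, 1, 6, 11, 16, 21, 25, 26, 31, 36, 41, 46}; there are 12 of them.

12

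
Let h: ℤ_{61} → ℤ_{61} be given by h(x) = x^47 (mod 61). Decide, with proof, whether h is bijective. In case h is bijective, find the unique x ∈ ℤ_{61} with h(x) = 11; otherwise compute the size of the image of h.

50

Since 61 is prime, the nonzero elements of ℤ_{61} form a cyclic group of order 60.
As gcd(47, 60) = 1, raising to the 47th power is a bijection on this group: if u^47 ≡ v^47 then (uv^{−1})^47 = 1, and the only element of order dividing gcd(47, 60) = 1 is 1, so u = v.
With h(0) = 0 this makes h injective on all of ℤ_{61}, hence bijective (finite equal-size domain and codomain). In particular h is bijective.
Since h is bijective, we find the preimage of 11. The inverse of x ↦ x^47 on (ℤ_{61})^× is x ↦ x^23, because 47·23 = 1081 = 18·60 + 1 ≡ 1 (mod 60) and x^{60} = 1 for x ≠ 0 (Fermat). So h⁻¹(11) = 11^23 mod 61.
Repeated squaring mod 61: 11^1 ≡ 11, 11^2 ≡ 11² = 121 ≡ 60, 11^4 ≡ 60² = 3600 ≡ 1, 11^8 ≡ 1² = 1, 11^16 ≡ 1² = 1. Since 23 = 16 + 4 + 2 + 1, 11^23 ≡ 1·1·60·11: 1·1 = 1, then 1·60 = 60, then 60·11 = 660 ≡ 50. So 11^23 ≡ 50 (mod 61).
Hence h⁻¹(11) = 50.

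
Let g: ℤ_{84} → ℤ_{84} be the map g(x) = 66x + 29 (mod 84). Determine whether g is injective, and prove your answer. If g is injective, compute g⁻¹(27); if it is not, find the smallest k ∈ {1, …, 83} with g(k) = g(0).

14

Recall that g is injective if g(s) = g(t) implies s = t.
We have gcd(66, 84) = 6 > 1. Taking s = 0 and t = 14: g(0) = 29 and g(14) = 66·14 + 29 = 953 ≡ 29 (mod 84).
So g(0) = g(14) while 0 ≠ 14, therefore g is not injective.
Since g is not injective, we find the least positive k with g(k) = g(0): this means 66k ≡ 0 (mod 84), i.e. 84 ∣ 66k. Since gcd(66, 84) = 6, dividing through by 6 this holds exactly when 14 ∣ 11k, and as gcd(11, 14) = 1, exactly when 14 ∣ k.
The smallest positive such k is 14.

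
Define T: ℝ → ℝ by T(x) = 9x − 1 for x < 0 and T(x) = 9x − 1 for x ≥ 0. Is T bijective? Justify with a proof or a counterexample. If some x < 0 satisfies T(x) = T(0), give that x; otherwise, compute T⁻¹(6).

Both pieces are strictly increasing (slopes 9 and 9), so each is injective on its own interval.
The left piece maps (−∞, 0) onto (−∞, −1); the right piece maps [0, ∞) onto [−1, ∞).
Since −1 = −1, the images partition ℝ: T is injective and surjective, hence bijective.
Because the two images are disjoint, no x < 0 has T(x) = T(0), so we compute T⁻¹(6): 6 lies in [−1, ∞), so solve 9x − 1 = 6: x = (6 + 1)/9 = 7/9.

7/9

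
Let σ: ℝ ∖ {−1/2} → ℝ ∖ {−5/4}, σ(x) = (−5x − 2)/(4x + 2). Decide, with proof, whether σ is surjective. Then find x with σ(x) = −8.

For any y ≠ −5/4, solving y(4x + 2) = −5x − 2 for x gives a well-defined x ≠ −1/2. So σ is surjective.
Solving σ(x) = −8: cross-multiplying gives −5x − 2 = −8(4x + 2), which rearranges to 27x = −14, so x = −14/27.

-14/27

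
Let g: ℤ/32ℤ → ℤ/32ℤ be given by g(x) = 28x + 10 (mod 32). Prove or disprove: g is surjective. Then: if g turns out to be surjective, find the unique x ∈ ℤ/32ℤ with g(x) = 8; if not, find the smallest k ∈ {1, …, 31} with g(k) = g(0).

Recall: g is surjective if every y in the codomain equals g(x) for some x in the domain.
Since gcd(28, 32) = 4, we have 28x ≡ 0 (mod 4) for all x, so g(x) ≡ 2 (mod 4).
But 0 ≢ 2 (mod 4), so 0 ∈ ℤ/32ℤ has no preimage. Therefore g is not surjective.
Since g is not surjective, we find the least positive k with g(k) = g(0): this means 28k ≡ 0 (mod 32), i.e. 32 ∣ 28k. Since gcd(28, 32) = 4, dividing through by 4 this holds exactly when 8 ∣ 7k, and as gcd(7, 8) = 1, exactly when 8 ∣ k.
The smallest positive such k is 8.

8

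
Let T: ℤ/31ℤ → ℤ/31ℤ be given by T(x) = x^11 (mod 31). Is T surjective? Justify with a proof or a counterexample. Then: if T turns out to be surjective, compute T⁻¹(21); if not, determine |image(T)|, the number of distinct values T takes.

12

Since 31 is prime, the nonzero elements of ℤ/31ℤ form a cyclic group of order 30.
As gcd(11, 30) = 1, raising to the 11th power is a bijection on this group: if a^11 ≡ b^11 then (ab^{−1})^11 = 1, and the only element of order dividing gcd(11, 30) = 1 is 1, so a = b.
With T(0) = 0 this makes T injective on all of ℤ/31ℤ, hence bijective (finite equal-size domain and codomain). In particular T is surjective.
Since T is surjective, we find the preimage of 21. The inverse of x ↦ x^11 on (ℤ/31ℤ)^× is x ↦ x^11, because 11·11 = 121 = 4·30 + 1 ≡ 1 (mod 30) and x^{30} = 1 for x ≠ 0 (Fermat). So T⁻¹(21) = 21^11 mod 31.
Repeated squaring mod 31: 21^1 ≡ 21, 21^2 ≡ 21² = 441 ≡ 7, 21^4 ≡ 7² = 49 ≡ 18, 21^8 ≡ 18² = 324 ≡ 14. Since 11 = 8 + 2 + 1, 21^11 ≡ 14·7·21: 14·7 = 98 ≡ 5, then 5·21 = 105 ≡ 12. So 21^11 ≡ 12 (mod 31).
Hence T⁻¹(21) = 12.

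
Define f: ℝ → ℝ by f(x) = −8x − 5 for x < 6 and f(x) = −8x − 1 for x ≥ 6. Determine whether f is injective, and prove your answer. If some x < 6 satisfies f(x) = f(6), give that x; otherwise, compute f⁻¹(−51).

Both pieces are strictly decreasing (slopes −8 and −8), so each is injective on its own interval.
The left piece maps (−∞, 6) onto (−53, ∞); the right piece maps [6, ∞) onto (−∞, −49].
These images overlap. In particular f(6) = −49 (right piece), and solving −8x − 5 = −49 on the left piece gives x = 11/2 < 6.
So f(11/2) = f(6) with 11/2 ≠ 6, and f is not injective. This x = 11/2 is the requested value below 6.

11/2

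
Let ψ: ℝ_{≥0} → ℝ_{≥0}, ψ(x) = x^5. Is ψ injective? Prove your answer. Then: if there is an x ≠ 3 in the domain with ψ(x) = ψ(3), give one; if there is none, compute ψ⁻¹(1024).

On ℝ_{≥0}, x ↦ x^5 is strictly increasing, so ψ(a) = ψ(b) forces a = b. Therefore ψ is injective.
Since x ↦ x^5 is strictly increasing on ℝ_{≥0}, it is injective there, so no x ≠ 3 in the domain has ψ(x) = ψ(3). We therefore compute ψ⁻¹(1024) = 1024^{1/5} = 4 (indeed 4^5 = 1024).

4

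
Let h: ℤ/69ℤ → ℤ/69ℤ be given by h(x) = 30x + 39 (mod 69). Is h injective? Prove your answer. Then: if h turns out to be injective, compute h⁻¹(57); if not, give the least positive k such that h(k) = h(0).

23

We have gcd(30, 69) = 3 > 1. Taking s = 0 and t = 23: h(0) = 39 and h(23) = 30·23 + 39 = 729 ≡ 39 (mod 69).
So h(0) = h(23) while 0 ≠ 23, therefore h is not injective.
Since h is not injective, we find the least positive k with h(k) = h(0): this means 30k ≡ 0 (mod 69), i.e. 69 ∣ 30k. Since gcd(30, 69) = 3, dividing through by 3 this holds exactly when 23 ∣ 10k, and as gcd(10, 23) = 1, exactly when 23 ∣ k.
The smallest positive such k is 23.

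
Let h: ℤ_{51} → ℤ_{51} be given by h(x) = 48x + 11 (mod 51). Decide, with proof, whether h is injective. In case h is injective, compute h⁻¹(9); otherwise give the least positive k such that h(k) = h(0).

17

By definition, h is injective if h(u) = h(v) implies u = v.
We have gcd(48, 51) = 3 > 1. Taking u = 0 and v = 17: h(0) = 11 and h(17) = 48·17 + 11 = 827 ≡ 11 (mod 51).
So h(0) = h(17) while 0 ≠ 17, hence h is not injective.
Since h is not injective, we find the least positive k with h(k) = h(0): this means 48k ≡ 0 (mod 51), i.e. 51 ∣ 48k. Since gcd(48, 51) = 3, dividing through by 3 this holds exactly when 17 ∣ 16k, and as gcd(16, 17) = 1, exactly when 17 ∣ k.
The smallest positive such k is 17.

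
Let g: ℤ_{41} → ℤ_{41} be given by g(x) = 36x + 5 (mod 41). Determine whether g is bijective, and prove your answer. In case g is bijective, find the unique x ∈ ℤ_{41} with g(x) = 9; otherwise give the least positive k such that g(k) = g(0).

Suppose g(a) = g(b) in ℤ_{41}. Then 36a + 5 ≡ 36b + 5 (mod 41), so 36(a − b) ≡ 0 (mod 41).
Since gcd(36, 41) = 1, 36 is invertible modulo 41, hence a − b ≡ 0 (mod 41), i.e. a = b.
We now compute 36⁻¹ mod 41 explicitly. Euclid's algorithm: 41 = 1·36 + 5, 36 = 7·5 + 1; back-substituting gives 1 = 8·36 − 7·41, so 36⁻¹ ≡ 8 (mod 41).
For any y ∈ ℤ_{41}, x = 8(y − 5) mod 41 satisfies g(x) = 36·8(y − 5) + 5 ≡ y (since 36·8 ≡ 1 mod 41). So every y has a preimage.
So g is bijective.
Since g is bijective, we compute g⁻¹(9): solve 36x + 5 ≡ 9 (mod 41), i.e. 36x ≡ 4 (mod 41).
Multiplying by 36⁻¹ = 8 gives x ≡ 8·4 = 32 ≡ 32 (mod 41).
Check: g(32) = 36·32 + 5 = 1157 = 28·41 + 9 ≡ 9 (mod 41).

32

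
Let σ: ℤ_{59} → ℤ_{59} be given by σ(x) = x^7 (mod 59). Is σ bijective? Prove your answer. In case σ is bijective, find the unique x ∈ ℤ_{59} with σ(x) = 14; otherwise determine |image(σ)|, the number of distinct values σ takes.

Since 59 is prime, the nonzero elements of ℤ_{59} form a cyclic group of order 58.
As gcd(7, 58) = 1, raising to the 7th power is a bijection on this group: if s^7 ≡ t^7 then (st^{−1})^7 = 1, and the only element of order dividing gcd(7, 58) = 1 is 1, so s = t.
With σ(0) = 0 this makes σ injective on all of ℤ_{59}, hence bijective (finite equal-size domain and codomain). In particular σ is bijective.
Since σ is bijective, we find the preimage of 14. The inverse of x ↦ x^7 on (ℤ_{59})^× is x ↦ x^25, because 7·25 = 175 = 3·58 + 1 ≡ 1 (mod 58) and x^{58} = 1 for x ≠ 0 (Fermat). So σ⁻¹(14) = 14^25 mod 59.
Repeated squaring mod 59: 14^1 ≡ 14, 14^2 ≡ 14² = 196 ≡ 19, 14^4 ≡ 19² = 361 ≡ 7, 14^8 ≡ 7² = 49, 14^16 ≡ 49² = 2401 ≡ 41. Since 25 = 16 + 8 + 1, 14^25 ≡ 41·49·14: 41·49 = 2009 ≡ 3, then 3·14 = 42. So 14^25 ≡ 42 (mod 59).
Hence σ⁻¹(14) = 42.

42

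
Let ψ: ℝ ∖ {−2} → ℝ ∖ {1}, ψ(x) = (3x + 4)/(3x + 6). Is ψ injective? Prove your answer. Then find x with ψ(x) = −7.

-23/12

Suppose ψ(a) = ψ(b). Cross-multiplying: (3a + 4)(3b + 6) = (3b + 4)(3a + 6).
Expanding both sides and cancelling the symmetric terms leaves 6·(a − b) = 0. Since 6 ≠ 0, a = b. So ψ is injective.
Solving ψ(x) = −7: cross-multiplying gives 3x + 4 = −7(3x + 6), which rearranges to 24x = −46, so x = −23/12.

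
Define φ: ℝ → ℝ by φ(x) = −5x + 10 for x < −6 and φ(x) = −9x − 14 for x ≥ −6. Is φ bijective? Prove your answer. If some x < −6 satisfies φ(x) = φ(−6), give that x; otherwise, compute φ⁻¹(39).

-53/9

Both pieces are strictly decreasing (slopes −5 and −9), so each is injective on its own interval.
The left piece maps (−∞, −6) onto (40, ∞); the right piece maps [−6, ∞) onto (−∞, 40].
Since 40 = 40, the images partition ℝ: φ is injective and surjective, hence bijective.
Because the two images are disjoint, no x < −6 has φ(x) = φ(−6), so we compute φ⁻¹(39): 39 lies in (−∞, 40], so solve −9x − 14 = 39: x = (39 + 14)/(−9) = −53/9.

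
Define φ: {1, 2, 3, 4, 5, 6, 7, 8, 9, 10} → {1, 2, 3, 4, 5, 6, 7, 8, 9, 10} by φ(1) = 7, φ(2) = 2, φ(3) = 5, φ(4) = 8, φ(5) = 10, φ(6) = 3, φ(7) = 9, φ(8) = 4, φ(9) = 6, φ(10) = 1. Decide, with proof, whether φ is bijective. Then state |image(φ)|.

The values 7, 2, 5, 8, 10, 3, 9, 4, 6, 1 are a permutation of {1, 2, 3, 4, 5, 6, 7, 8, 9, 10}: each element appears exactly once.
So φ is injective and surjective, hence bijective.
The image of φ is {1, 2, 3, 4, 5, 6, 7, 8, 9, 10}, which has 10 elements.

10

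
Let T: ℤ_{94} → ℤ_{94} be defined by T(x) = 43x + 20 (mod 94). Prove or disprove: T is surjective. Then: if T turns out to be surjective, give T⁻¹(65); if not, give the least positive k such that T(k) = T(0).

Recall that T is surjective if every y in the codomain equals T(x) for some x in the domain.
Since gcd(43, 94) = 1, 43 is invertible modulo 94. Euclid's algorithm: 94 = 2·43 + 8, 43 = 5·8 + 3, 8 = 2·3 + 2, 3 = 1·2 + 1; back-substituting gives 1 = 35·43 − 16·94, so 43⁻¹ ≡ 35 (mod 94).
For any y ∈ ℤ_{94}, x = 35(y − 20) mod 94 satisfies T(x) = 43·35(y − 20) + 20 ≡ y (since 43·35 ≡ 1 mod 94). So every y has a preimage.
Hence T is surjective.
Since T is surjective, we compute T⁻¹(65): solve 43x + 20 ≡ 65 (mod 94), i.e. 43x ≡ 45 (mod 94).
Multiplying by 43⁻¹ = 35 gives x ≡ 35·45 = 1575 = 16·94 + 71 ≡ 71 (mod 94).
Check: T(71) = 43·71 + 20 = 3073 = 32·94 + 65 ≡ 65 (mod 94).

71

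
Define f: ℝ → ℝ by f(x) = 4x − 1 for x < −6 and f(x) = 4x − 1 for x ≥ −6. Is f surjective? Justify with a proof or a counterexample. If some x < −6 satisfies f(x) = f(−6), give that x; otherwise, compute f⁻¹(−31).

Both pieces are strictly increasing (slopes 4 and 4), so each is injective on its own interval.
The left piece maps (−∞, −6) onto (−∞, −25); the right piece maps [−6, ∞) onto [−25, ∞).
These images together cover ℝ, so f is surjective.
Because the two images are disjoint, no x < −6 has f(x) = f(−6), so we compute f⁻¹(−31): −31 lies in (−∞, −25), so solve 4x − 1 = −31: x = (−31 + 1)/4 = −15/2.

-15/2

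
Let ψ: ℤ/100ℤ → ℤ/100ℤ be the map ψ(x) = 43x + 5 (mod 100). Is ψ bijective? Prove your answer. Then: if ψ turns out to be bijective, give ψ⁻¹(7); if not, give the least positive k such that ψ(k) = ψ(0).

14

If ψ(x_1) = ψ(x_2), then 43x_1 ≡ 43x_2 (mod 100). Because gcd(43, 100) = 1, we may cancel 43 to get x_1 ≡ x_2 (mod 100).
We now compute 43⁻¹ mod 100 explicitly. Euclid's algorithm: 100 = 2·43 + 14, 43 = 3·14 + 1; back-substituting gives 1 = 7·43 − 3·100, so 43⁻¹ ≡ 7 (mod 100).
Then y ↦ 7(y − 5) is a two-sided inverse to ψ, so every y ∈ ℤ/100ℤ has a preimage.
Thus ψ is bijective.
Since ψ is bijective, we find ψ⁻¹(7): we need 43x ≡ 7 − 5 ≡ 2 (mod 100). Using 43⁻¹ = 7: x ≡ 7·2 = 14, so x = 14.
Check: ψ(14) = 43·14 + 5 = 607 = 6·100 + 7 ≡ 7 (mod 100).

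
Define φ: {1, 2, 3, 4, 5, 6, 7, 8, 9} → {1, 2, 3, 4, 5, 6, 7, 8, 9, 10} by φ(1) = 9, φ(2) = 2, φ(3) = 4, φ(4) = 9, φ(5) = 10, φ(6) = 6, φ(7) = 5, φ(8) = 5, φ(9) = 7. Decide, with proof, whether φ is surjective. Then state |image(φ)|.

7

No element maps to 1, so φ is not surjective.
The image of φ is {2, 4, 5, 6, 7, 9, 10}, which has 7 elements.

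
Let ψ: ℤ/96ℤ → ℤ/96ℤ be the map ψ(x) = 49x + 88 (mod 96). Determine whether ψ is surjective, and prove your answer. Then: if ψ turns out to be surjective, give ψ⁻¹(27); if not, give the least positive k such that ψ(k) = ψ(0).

83

Since gcd(49, 96) = 1, 49 is invertible modulo 96. Euclid's algorithm: 96 = 1·49 + 47, 49 = 1·47 + 2, 47 = 23·2 + 1; back-substituting gives 1 = 49·49 − 25·96, so 49⁻¹ ≡ 49 (mod 96).
Then y ↦ 49(y − 88) is a two-sided inverse to ψ, so every y ∈ ℤ/96ℤ has a preimage.
So ψ is surjective.
Since ψ is surjective, we find ψ⁻¹(27): we need 49x ≡ 27 − 88 ≡ 35 (mod 96). Using 49⁻¹ = 49: x ≡ 49·35 = 1715 = 17·96 + 83, so x = 83.
Check: ψ(83) = 49·83 + 88 = 4155 = 43·96 + 27 ≡ 27 (mod 96).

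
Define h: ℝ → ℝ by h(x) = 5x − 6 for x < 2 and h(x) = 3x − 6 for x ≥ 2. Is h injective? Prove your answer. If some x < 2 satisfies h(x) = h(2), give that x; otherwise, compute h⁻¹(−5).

6/5

Both pieces are strictly increasing (slopes 5 and 3), so each is injective on its own interval.
The left piece maps (−∞, 2) onto (−∞, 4); the right piece maps [2, ∞) onto [0, ∞).
These images overlap. In particular h(2) = 0 (right piece), and solving 5x − 6 = 0 on the left piece gives x = 6/5 < 2.
So h(6/5) = h(2) with 6/5 ≠ 2, and h is not injective. This x = 6/5 is the requested value below 2.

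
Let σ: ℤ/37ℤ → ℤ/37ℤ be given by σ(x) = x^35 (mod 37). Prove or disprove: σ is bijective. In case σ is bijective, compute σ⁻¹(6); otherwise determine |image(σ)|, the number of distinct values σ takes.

Since 37 is prime, the nonzero elements of ℤ/37ℤ form a cyclic group of order 36.
As gcd(35, 36) = 1, raising to the 35th power is a bijection on this group: if a^35 ≡ b^35 then (ab^{−1})^35 = 1, and the only element of order dividing gcd(35, 36) = 1 is 1, so a = b.
With σ(0) = 0 this makes σ injective on all of ℤ/37ℤ, hence bijective (finite equal-size domain and codomain). In particular σ is bijective.
Since σ is bijective, we find the preimage of 6. The inverse of x ↦ x^35 on (ℤ/37ℤ)^× is x ↦ x^35, because 35·35 = 1225 = 34·36 + 1 ≡ 1 (mod 36) and x^{36} = 1 for x ≠ 0 (Fermat). So σ⁻¹(6) = 6^35 mod 37.
Repeated squaring mod 37: 6^1 ≡ 6, 6^2 ≡ 6² = 36, 6^4 ≡ 36² = 1296 ≡ 1, 6^8 ≡ 1² = 1, 6^16 ≡ 1² = 1, 6^32 ≡ 1² = 1. Since 35 = 32 + 2 + 1, 6^35 ≡ 1·36·6: 1·36 = 36, then 36·6 = 216 ≡ 31. So 6^35 ≡ 31 (mod 37).
Hence σ⁻¹(6) = 31.

31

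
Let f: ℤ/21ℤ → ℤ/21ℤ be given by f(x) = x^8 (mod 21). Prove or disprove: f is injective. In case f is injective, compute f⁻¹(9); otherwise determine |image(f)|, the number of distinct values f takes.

f(2): Repeated squaring mod 21: 2^1 ≡ 2, 2^2 ≡ 2² = 4, 2^4 ≡ 4² = 16, 2^8 ≡ 16² = 256 ≡ 4. So 2^8 ≡ 4 (mod 21).
f(5): Repeated squaring mod 21: 5^1 ≡ 5, 5^2 ≡ 5² = 25 ≡ 4, 5^4 ≡ 4² = 16, 5^8 ≡ 16² = 256 ≡ 4. So 5^8 ≡ 4 (mod 21).
So f(2) = f(5) = 4 while 2 ≠ 5, therefore f is not injective.
Since f is not injective, we determine |image(f)|. Computing x^8 mod 21 for each x (by repeated squaring, reducing mod 21 at every step), the values f(0), f(1), …, f(20) are: 0, 1, 4, 9, 16, 4, 15, 7, 1, 18, 16, 16, 18, 1, 7, 15, 4, 16, 9, 4, 1.
The distinct values are {0, 1, 4, 7, 9, 15, 16, 18}; there are 8 of them.

8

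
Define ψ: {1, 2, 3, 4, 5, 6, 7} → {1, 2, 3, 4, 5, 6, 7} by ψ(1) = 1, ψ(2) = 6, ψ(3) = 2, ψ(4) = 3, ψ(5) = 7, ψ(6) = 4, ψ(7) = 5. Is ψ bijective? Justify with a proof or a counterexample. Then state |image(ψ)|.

7

The values 1, 6, 2, 3, 7, 4, 5 are a permutation of {1, 2, 3, 4, 5, 6, 7}: each element appears exactly once.
So ψ is injective and surjective, hence bijective.
The image of ψ is {1, 2, 3, 4, 5, 6, 7}, which has 7 elements.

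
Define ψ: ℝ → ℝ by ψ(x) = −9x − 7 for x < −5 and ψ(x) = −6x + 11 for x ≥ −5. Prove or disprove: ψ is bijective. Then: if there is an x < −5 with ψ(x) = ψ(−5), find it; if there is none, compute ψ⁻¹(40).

-16/3

Both pieces are strictly decreasing (slopes −9 and −6), so each is injective on its own interval.
The left piece maps (−∞, −5) onto (38, ∞); the right piece maps [−5, ∞) onto (−∞, 41].
These images overlap. In particular ψ(−5) = 41 (right piece), and solving −9x − 7 = 41 on the left piece gives x = −16/3 < −5.
So ψ(−16/3) = ψ(−5) with −16/3 ≠ −5, and ψ is not injective, hence not bijective. This x = −16/3 is the requested value below −5.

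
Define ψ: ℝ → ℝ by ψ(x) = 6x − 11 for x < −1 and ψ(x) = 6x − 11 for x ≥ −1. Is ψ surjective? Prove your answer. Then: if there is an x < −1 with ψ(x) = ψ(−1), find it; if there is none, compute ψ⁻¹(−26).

-5/2

Both pieces are strictly increasing (slopes 6 and 6), so each is injective on its own interval.
The left piece maps (−∞, −1) onto (−∞, −17); the right piece maps [−1, ∞) onto [−17, ∞).
These images together cover ℝ, so ψ is surjective.
Because the two images are disjoint, no x < −1 has ψ(x) = ψ(−1), so we compute ψ⁻¹(−26): −26 lies in (−∞, −17), so solve 6x − 11 = −26: x = (−26 + 11)/6 = −5/2.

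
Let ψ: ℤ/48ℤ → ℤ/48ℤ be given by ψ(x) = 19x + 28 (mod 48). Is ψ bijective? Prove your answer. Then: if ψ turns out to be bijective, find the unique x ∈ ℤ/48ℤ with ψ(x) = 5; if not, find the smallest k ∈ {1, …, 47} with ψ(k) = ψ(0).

Suppose ψ(u) = ψ(v) in ℤ/48ℤ. Then 19u + 28 ≡ 19v + 28 (mod 48), hence 19(u − v) ≡ 0 (mod 48).
Since gcd(19, 48) = 1, 19 is invertible modulo 48, hence u − v ≡ 0 (mod 48), i.e. u = v.
We now compute 19⁻¹ mod 48 explicitly. Euclid's algorithm: 48 = 2·19 + 10, 19 = 1·10 + 9, 10 = 1·9 + 1; back-substituting gives 1 = 43·19 − 17·48, so 19⁻¹ ≡ 43 (mod 48).
Then y ↦ 43(y − 28) is a two-sided inverse to ψ, so every y ∈ ℤ/48ℤ has a preimage.
Therefore ψ is bijective.
Since ψ is bijective, we compute ψ⁻¹(5): solve 19x + 28 ≡ 5 (mod 48), i.e. 19x ≡ 25 (mod 48).
Multiplying by 19⁻¹ = 43 gives x ≡ 43·25 = 1075 = 22·48 + 19 ≡ 19 (mod 48).
Check: ψ(19) = 19·19 + 28 = 389 = 8·48 + 5 ≡ 5 (mod 48).

19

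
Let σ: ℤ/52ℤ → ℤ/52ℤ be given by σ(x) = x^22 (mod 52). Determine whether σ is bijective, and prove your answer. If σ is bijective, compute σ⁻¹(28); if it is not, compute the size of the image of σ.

14

σ(12): Repeated squaring mod 52: 12^1 ≡ 12, 12^2 ≡ 12² = 144 ≡ 40, 12^4 ≡ 40² = 1600 ≡ 40, 12^8 ≡ 40² = 1600 ≡ 40, 12^16 ≡ 40² = 1600 ≡ 40. Since 22 = 16 + 4 + 2, 12^22 ≡ 40·40·40: 40·40 = 1600 ≡ 40, then 40·40 = 1600 ≡ 40. So 12^22 ≡ 40 (mod 52).
σ(14): Repeated squaring mod 52: 14^1 ≡ 14, 14^2 ≡ 14² = 196 ≡ 40, 14^4 ≡ 40² = 1600 ≡ 40, 14^8 ≡ 40² = 1600 ≡ 40, 14^16 ≡ 40² = 1600 ≡ 40. Since 22 = 16 + 4 + 2, 14^22 ≡ 40·40·40: 40·40 = 1600 ≡ 40, then 40·40 = 1600 ≡ 40. So 14^22 ≡ 40 (mod 52).
So σ(12) = σ(14) = 40 while 12 ≠ 14, hence σ is not injective, hence not bijective.
Since σ is not bijective, we determine |image(σ)|. Computing x^22 mod 52 for each x (by repeated squaring, reducing mod 52 at every step), the values σ(0), σ(1), …, σ(51) are: 0, 1, 36, 29, 48, 25, 4, 17, 12, 9, 16, 49, 40, 13, 40, 49, 16, 9, 12, 17, 4, 25, 48, 29, 36, 1, 0, 1, 36, 29, 48, 25, 4, 17, 12, 9, 16, 49, 40, 13, 40, 49, 16, 9, 12, 17, 4, 25, 48, 29, 36, 1.
The distinct values are {0, 1, 4, 9, 12, 13, 16, 17, 25, 29, 36, 40, 48, 49}; there are 14 of them.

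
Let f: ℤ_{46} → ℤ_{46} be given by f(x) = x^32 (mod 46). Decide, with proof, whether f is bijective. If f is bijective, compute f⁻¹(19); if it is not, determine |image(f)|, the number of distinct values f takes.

24

f(22): Repeated squaring mod 46: 22^1 ≡ 22, 22^2 ≡ 22² = 484 ≡ 24, 22^4 ≡ 24² = 576 ≡ 24, 22^8 ≡ 24² = 576 ≡ 24, 22^16 ≡ 24² = 576 ≡ 24, 22^32 ≡ 24² = 576 ≡ 24. So 22^32 ≡ 24 (mod 46).
f(24): Repeated squaring mod 46: 24^1 ≡ 24, 24^2 ≡ 24² = 576 ≡ 24, 24^4 ≡ 24² = 576 ≡ 24, 24^8 ≡ 24² = 576 ≡ 24, 24^16 ≡ 24² = 576 ≡ 24, 24^32 ≡ 24² = 576 ≡ 24. So 24^32 ≡ 24 (mod 46).
So f(22) = f(24) = 24 while 22 ≠ 24, thus f is not injective, hence not bijective.
Since f is not bijective, we determine |image(f)|. Computing x^32 mod 46 for each x (by repeated squaring, reducing mod 46 at every step), the values f(0), f(1), …, f(45) are: 0, 1, 12, 31, 6, 9, 4, 13, 26, 41, 16, 25, 2, 39, 18, 3, 36, 27, 32, 29, 8, 35, 24, 23, 24, 35, 8, 29, 32, 27, 36, 3, 18, 39, 2, 25, 16, 41, 26, 13, 4, 9, 6, 31, 12, 1.
The distinct values are {0, 1, 2, 3, 4, 6, 8, 9, 12, 13, 16, 18, 23, 24, 25, 26, 27, 29, 31, 32, 35, 36, 39, 41}; there are 24 of them.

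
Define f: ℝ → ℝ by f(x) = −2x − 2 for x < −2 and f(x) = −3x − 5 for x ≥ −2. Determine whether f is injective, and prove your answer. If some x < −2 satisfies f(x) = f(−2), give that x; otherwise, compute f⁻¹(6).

-4

Both pieces are strictly decreasing (slopes −2 and −3), so each is injective on its own interval.
The left piece maps (−∞, −2) onto (2, ∞); the right piece maps [−2, ∞) onto (−∞, 1].
These images are disjoint, so no value is attained by both pieces. So f is injective.
Because the two images are disjoint, no x < −2 has f(x) = f(−2), so we compute f⁻¹(6): 6 lies in (2, ∞), so solve −2x − 2 = 6: x = (6 + 2)/(−2) = −4.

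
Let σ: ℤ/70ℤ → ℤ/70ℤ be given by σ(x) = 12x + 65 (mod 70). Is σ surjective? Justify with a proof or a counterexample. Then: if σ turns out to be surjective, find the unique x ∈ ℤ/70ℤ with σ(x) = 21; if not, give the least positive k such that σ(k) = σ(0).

35

Recall: surjectivity means every element of the codomain has a preimage under σ.
Since gcd(12, 70) = 2, we have 12x ≡ 0 (mod 2) for all x, so σ(x) ≡ 1 (mod 2).
But 0 ≢ 1 (mod 2), so 0 ∈ ℤ/70ℤ has no preimage. Hence σ is not surjective.
Since σ is not surjective, we find the least positive k with σ(k) = σ(0): this means 12k ≡ 0 (mod 70), i.e. 70 ∣ 12k. Since gcd(12, 70) = 2, dividing through by 2 this holds exactly when 35 ∣ 6k, and as gcd(6, 35) = 1, exactly when 35 ∣ k.
The smallest positive such k is 35.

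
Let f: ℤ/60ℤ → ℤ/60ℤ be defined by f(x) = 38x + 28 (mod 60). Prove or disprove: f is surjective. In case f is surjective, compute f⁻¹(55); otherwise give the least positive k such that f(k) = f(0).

30

Since gcd(38, 60) = 2, we have 38x ≡ 0 (mod 2) for all x, so f(x) ≡ 0 (mod 2).
But 1 ≢ 0 (mod 2), so 1 ∈ ℤ/60ℤ has no preimage. Hence f is not surjective.
Since f is not surjective, we find the least positive k with f(k) = f(0): this means 38k ≡ 0 (mod 60), i.e. 60 ∣ 38k. Since gcd(38, 60) = 2, dividing through by 2 this holds exactly when 30 ∣ 19k, and as gcd(19, 30) = 1, exactly when 30 ∣ k.
The smallest positive such k is 30.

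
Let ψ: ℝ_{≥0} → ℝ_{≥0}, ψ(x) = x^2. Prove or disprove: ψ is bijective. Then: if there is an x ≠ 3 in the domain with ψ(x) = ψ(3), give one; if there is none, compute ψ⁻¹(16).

4

On ℝ_{≥0}, x ↦ x^2 is strictly increasing (injective) and for any y ∈ ℝ_{≥0} the 2nd root y^{1/2} lies in ℝ_{≥0} (surjective). So ψ is bijective.
Since x ↦ x^2 is strictly increasing on ℝ_{≥0}, it is injective there, so no x ≠ 3 in the domain has ψ(x) = ψ(3). We therefore compute ψ⁻¹(16) = 16^{1/2} = 4 (indeed 4^2 = 16).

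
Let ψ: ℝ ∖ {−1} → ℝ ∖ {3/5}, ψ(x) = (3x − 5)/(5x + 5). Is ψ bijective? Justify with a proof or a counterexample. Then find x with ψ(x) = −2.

-5/13

Suppose ψ(s) = ψ(t). Cross-multiplying: (3s − 5)(5t + 5) = (3t − 5)(5s + 5).
Expanding both sides and cancelling the symmetric terms leaves 40·(s − t) = 0. Since 40 ≠ 0, s = t. Hence ψ is injective.
For any y ≠ 3/5, solving y(5x + 5) = 3x − 5 for x gives a well-defined x ≠ −1. So ψ is surjective.
Thus ψ is bijective.
Solving ψ(x) = −2: cross-multiplying gives 3x − 5 = −2(5x + 5), which rearranges to 13x = −5, so x = −5/13.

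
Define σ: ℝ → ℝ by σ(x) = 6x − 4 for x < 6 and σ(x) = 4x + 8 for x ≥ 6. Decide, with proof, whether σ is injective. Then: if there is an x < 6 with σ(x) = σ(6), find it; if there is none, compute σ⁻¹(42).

Both pieces are strictly increasing (slopes 6 and 4), so each is injective on its own interval.
The left piece maps (−∞, 6) onto (−∞, 32); the right piece maps [6, ∞) onto [32, ∞).
These images are disjoint, so no value is attained by both pieces. Thus σ is injective.
Because the two images are disjoint, no x < 6 has σ(x) = σ(6), so we compute σ⁻¹(42): 42 lies in [32, ∞), so solve 4x + 8 = 42: x = (42 − 8)/4 = 17/2.

17/2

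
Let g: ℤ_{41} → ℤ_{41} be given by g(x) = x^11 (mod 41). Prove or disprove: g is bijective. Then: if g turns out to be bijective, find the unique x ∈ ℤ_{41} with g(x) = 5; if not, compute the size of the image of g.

36

Since 41 is prime, the nonzero elements of ℤ_{41} form a cyclic group of order 40.
As gcd(11, 40) = 1, raising to the 11th power is a bijection on this group: if a^11 ≡ b^11 then (ab^{−1})^11 = 1, and the only element of order dividing gcd(11, 40) = 1 is 1, so a = b.
With g(0) = 0 this makes g injective on all of ℤ_{41}, hence bijective (finite equal-size domain and codomain). In particular g is bijective.
Since g is bijective, we find the preimage of 5. The inverse of x ↦ x^11 on (ℤ_{41})^× is x ↦ x^11, because 11·11 = 121 = 3·40 + 1 ≡ 1 (mod 40) and x^{40} = 1 for x ≠ 0 (Fermat). So g⁻¹(5) = 5^11 mod 41.
Repeated squaring mod 41: 5^1 ≡ 5, 5^2 ≡ 5² = 25, 5^4 ≡ 25² = 625 ≡ 10, 5^8 ≡ 10² = 100 ≡ 18. Since 11 = 8 + 2 + 1, 5^11 ≡ 18·25·5: 18·25 = 450 ≡ 40, then 40·5 = 200 ≡ 36. So 5^11 ≡ 36 (mod 41).
Hence g⁻¹(5) = 36.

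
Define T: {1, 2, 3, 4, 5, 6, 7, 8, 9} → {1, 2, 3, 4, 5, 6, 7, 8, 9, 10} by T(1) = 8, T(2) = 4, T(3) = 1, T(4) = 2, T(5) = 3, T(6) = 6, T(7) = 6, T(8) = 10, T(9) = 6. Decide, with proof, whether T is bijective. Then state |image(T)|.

7

T(6) = 6 = T(7) with 6 ≠ 7, so T is not injective, hence not bijective.
The image of T is {1, 2, 3, 4, 6, 8, 10}, which has 7 elements.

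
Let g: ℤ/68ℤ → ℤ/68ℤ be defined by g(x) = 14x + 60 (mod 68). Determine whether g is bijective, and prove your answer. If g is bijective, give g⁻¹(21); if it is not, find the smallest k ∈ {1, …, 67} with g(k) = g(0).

Recall that injectivity means: for all x_1, x_2 in the domain, g(x_1) = g(x_2) implies x_1 = x_2.
We have gcd(14, 68) = 2 > 1. Taking x_1 = 0 and x_2 = 34: g(0) = 60 and g(34) = 14·34 + 60 = 536 ≡ 60 (mod 68).
So g(0) = g(34) while 0 ≠ 34, therefore g is not injective, hence not bijective.
Since g is not bijective, we find the least positive k with g(k) = g(0): this means 14k ≡ 0 (mod 68), i.e. 68 ∣ 14k. Since gcd(14, 68) = 2, dividing through by 2 this holds exactly when 34 ∣ 7k, and as gcd(7, 34) = 1, exactly when 34 ∣ k.
The smallest positive such k is 34.

34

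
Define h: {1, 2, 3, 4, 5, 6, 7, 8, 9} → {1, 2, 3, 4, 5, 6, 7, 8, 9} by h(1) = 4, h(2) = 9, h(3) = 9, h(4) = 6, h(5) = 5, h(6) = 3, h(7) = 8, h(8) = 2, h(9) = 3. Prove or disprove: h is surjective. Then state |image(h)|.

No element maps to 1, so h is not surjective.
The image of h is {2, 3, 4, 5, 6, 8, 9}, which has 7 elements.

7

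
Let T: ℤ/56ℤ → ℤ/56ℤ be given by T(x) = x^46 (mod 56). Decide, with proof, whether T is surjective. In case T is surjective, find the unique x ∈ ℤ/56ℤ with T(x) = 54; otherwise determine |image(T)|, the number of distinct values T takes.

T(6): Repeated squaring mod 56: 6^1 ≡ 6, 6^2 ≡ 6² = 36, 6^4 ≡ 36² = 1296 ≡ 8, 6^8 ≡ 8² = 64 ≡ 8, 6^16 ≡ 8² = 64 ≡ 8, 6^32 ≡ 8² = 64 ≡ 8. Since 46 = 32 + 8 + 4 + 2, 6^46 ≡ 8·8·8·36: 8·8 = 64 ≡ 8, then 8·8 = 64 ≡ 8, then 8·36 = 288 ≡ 8. So 6^46 ≡ 8 (mod 56).
T(8): Repeated squaring mod 56: 8^1 ≡ 8, 8^2 ≡ 8² = 64 ≡ 8, 8^4 ≡ 8² = 64 ≡ 8, 8^8 ≡ 8² = 64 ≡ 8, 8^16 ≡ 8² = 64 ≡ 8, 8^32 ≡ 8² = 64 ≡ 8. Since 46 = 32 + 8 + 4 + 2, 8^46 ≡ 8·8·8·8: 8·8 = 64 ≡ 8, then 8·8 = 64 ≡ 8, then 8·8 = 64 ≡ 8. So 8^46 ≡ 8 (mod 56).
So T(6) = T(8) = 8 while 6 ≠ 8, hence T is not injective.
A non-injective map from the 56-element set ℤ/56ℤ to itself takes at most 55 distinct values, so it cannot be surjective. Hence T is not surjective.
Since T is not surjective, we determine |image(T)|. Computing x^46 mod 56 for each x (by repeated squaring, reducing mod 56 at every step), the values T(0), T(1), …, T(55) are: 0, 1, 16, 25, 32, 9, 8, 49, 8, 9, 32, 25, 16, 1, 0, 1, 16, 25, 32, 9, 8, 49, 8, 9, 32, 25, 16, 1, 0, 1, 16, 25, 32, 9, 8, 49, 8, 9, 32, 25, 16, 1, 0, 1, 16, 25, 32, 9, 8, 49, 8, 9, 32, 25, 16, 1.
The distinct values are {0, 1, 8, 9, 16, 25, 32, 49}; there are 8 of them.

8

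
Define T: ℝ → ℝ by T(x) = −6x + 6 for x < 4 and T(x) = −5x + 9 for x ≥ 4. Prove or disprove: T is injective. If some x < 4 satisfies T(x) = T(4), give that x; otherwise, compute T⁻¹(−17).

Both pieces are strictly decreasing (slopes −6 and −5), so each is injective on its own interval.
The left piece maps (−∞, 4) onto (−18, ∞); the right piece maps [4, ∞) onto (−∞, −11].
These images overlap. In particular T(4) = −11 (right piece), and solving −6x + 6 = −11 on the left piece gives x = 17/6 < 4.
So T(17/6) = T(4) with 17/6 ≠ 4, and T is not injective. This x = 17/6 is the requested value below 4.

17/6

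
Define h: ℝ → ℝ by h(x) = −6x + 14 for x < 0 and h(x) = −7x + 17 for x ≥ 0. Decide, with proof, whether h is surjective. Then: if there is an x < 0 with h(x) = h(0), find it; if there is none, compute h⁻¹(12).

Both pieces are strictly decreasing (slopes −6 and −7), so each is injective on its own interval.
The left piece maps (−∞, 0) onto (14, ∞); the right piece maps [0, ∞) onto (−∞, 17].
The union (14, ∞) ∪ (−∞, 17] covers ℝ, so h is surjective.
For the follow-up: the images overlap, so an x < 0 with h(x) = h(0) exists. h(0) = 17; solving −6x + 14 = 17 for x < 0 gives x = (17 − 14)/(−6) = −1/2.

-1/2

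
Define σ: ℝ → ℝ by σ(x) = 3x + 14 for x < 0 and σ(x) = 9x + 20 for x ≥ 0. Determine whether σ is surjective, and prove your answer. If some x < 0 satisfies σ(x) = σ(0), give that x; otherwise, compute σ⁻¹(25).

5/9

Both pieces are strictly increasing (slopes 3 and 9), so each is injective on its own interval.
The left piece maps (−∞, 0) onto (−∞, 14); the right piece maps [0, ∞) onto [20, ∞).
The union (−∞, 14) ∪ [20, ∞) omits the interval between 14 and 20; in particular 14 has no preimage. So σ is not surjective.
Because the two images are disjoint, no x < 0 has σ(x) = σ(0), so we compute σ⁻¹(25): 25 lies in [20, ∞), so solve 9x + 20 = 25: x = (25 − 20)/9 = 5/9.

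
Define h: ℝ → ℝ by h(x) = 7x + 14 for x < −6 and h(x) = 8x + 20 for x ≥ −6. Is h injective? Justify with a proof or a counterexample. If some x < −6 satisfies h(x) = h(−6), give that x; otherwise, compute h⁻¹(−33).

-47/7

Both pieces are strictly increasing (slopes 7 and 8), so each is injective on its own interval.
The left piece maps (−∞, −6) onto (−∞, −28); the right piece maps [−6, ∞) onto [−28, ∞).
These images are disjoint, so no value is attained by both pieces. So h is injective.
Because the two images are disjoint, no x < −6 has h(x) = h(−6), so we compute h⁻¹(−33): −33 lies in (−∞, −28), so solve 7x + 14 = −33: x = (−33 − 14)/7 = −47/7.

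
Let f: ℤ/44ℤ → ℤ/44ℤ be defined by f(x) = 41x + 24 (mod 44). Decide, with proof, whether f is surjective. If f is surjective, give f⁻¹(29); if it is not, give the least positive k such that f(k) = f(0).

13

Recall that f is surjective if every y in the codomain equals f(x) for some x in the domain.
Since gcd(41, 44) = 1, 41 is invertible modulo 44. Euclid's algorithm: 44 = 1·41 + 3, 41 = 13·3 + 2, 3 = 1·2 + 1; back-substituting gives 1 = 29·41 − 27·44, so 41⁻¹ ≡ 29 (mod 44).
Then y ↦ 29(y − 24) is a two-sided inverse to f, so every y ∈ ℤ/44ℤ has a preimage.
Thus f is surjective.
Since f is surjective, we find f⁻¹(29): we need 41x ≡ 29 − 24 ≡ 5 (mod 44). Using 41⁻¹ = 29: x ≡ 29·5 = 145 = 3·44 + 13, so x = 13.
Check: f(13) = 41·13 + 24 = 557 = 12·44 + 29 ≡ 29 (mod 44).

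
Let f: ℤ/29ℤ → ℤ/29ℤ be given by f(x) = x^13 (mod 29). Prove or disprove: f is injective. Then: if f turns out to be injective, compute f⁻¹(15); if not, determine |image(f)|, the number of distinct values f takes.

Since 29 is prime, the nonzero elements of ℤ/29ℤ form a cyclic group of order 28.
As gcd(13, 28) = 1, raising to the 13th power is a bijection on this group: if x_1^13 ≡ x_2^13 then (x_1x_2^{−1})^13 = 1, and the only element of order dividing gcd(13, 28) = 1 is 1, so x_1 = x_2.
With f(0) = 0 this makes f injective on all of ℤ/29ℤ, hence bijective (finite equal-size domain and codomain). In particular f is injective.
Since f is injective, we find the preimage of 15. The inverse of x ↦ x^13 on (ℤ/29ℤ)^× is x ↦ x^13, because 13·13 = 169 = 6·28 + 1 ≡ 1 (mod 28) and x^{28} = 1 for x ≠ 0 (Fermat). So f⁻¹(15) = 15^13 mod 29.
Repeated squaring mod 29: 15^1 ≡ 15, 15^2 ≡ 15² = 225 ≡ 22, 15^4 ≡ 22² = 484 ≡ 20, 15^8 ≡ 20² = 400 ≡ 23. Since 13 = 8 + 4 + 1, 15^13 ≡ 23·20·15: 23·20 = 460 ≡ 25, then 25·15 = 375 ≡ 27. So 15^13 ≡ 27 (mod 29).
Hence f⁻¹(15) = 27.

27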